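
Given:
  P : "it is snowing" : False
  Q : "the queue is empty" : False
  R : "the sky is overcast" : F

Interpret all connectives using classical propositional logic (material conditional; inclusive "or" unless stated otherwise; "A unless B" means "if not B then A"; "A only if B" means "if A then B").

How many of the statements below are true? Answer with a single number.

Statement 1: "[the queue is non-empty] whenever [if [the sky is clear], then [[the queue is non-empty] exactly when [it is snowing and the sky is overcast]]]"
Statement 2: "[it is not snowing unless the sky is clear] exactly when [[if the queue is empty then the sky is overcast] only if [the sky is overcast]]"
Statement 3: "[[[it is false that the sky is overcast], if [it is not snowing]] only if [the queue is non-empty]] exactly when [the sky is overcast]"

1

Statement 1: Formalization: (~R -> (~Q <-> (P & R))) -> ~Q

~R = ~F = T
~Q = ~F = T
P & R = F & F = F
~Q <-> (P & R) = T <-> F = F
~R -> (~Q <-> (P & R)) = T -> F = F
~Q = ~F = T
(~R -> (~Q <-> (P & R))) -> ~Q = F -> T = T
Hence Statement 1 is true.

Statement 2: This is (~P | ~R) <-> ((Q -> R) -> R).

~P = ~F = T
~R = ~F = T
~P | ~R = T | T = T
Q -> R = F -> F = T
(Q -> R) -> R = T -> F = F
(~P | ~R) <-> ((Q -> R) -> R) = T <-> F = F
Thus Statement 2 is false.

Statement 3: This is ((~P -> ~R) -> ~Q) <-> R.

~P = ~F = T
~R = ~F = T
~P -> ~R = T -> T = T
~Q = ~F = T
(~P -> ~R) -> ~Q = T -> T = T
((~P -> ~R) -> ~Q) <-> R = T <-> F = F
So Statement 3 is false.

Count: 1.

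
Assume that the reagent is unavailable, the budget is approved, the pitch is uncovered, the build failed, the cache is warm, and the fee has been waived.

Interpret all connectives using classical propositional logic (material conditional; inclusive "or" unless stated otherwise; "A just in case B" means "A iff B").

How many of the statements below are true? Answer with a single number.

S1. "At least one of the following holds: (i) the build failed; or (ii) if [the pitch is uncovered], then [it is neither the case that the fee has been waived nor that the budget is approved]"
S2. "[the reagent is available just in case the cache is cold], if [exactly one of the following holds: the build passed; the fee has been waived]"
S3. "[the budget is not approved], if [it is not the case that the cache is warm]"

Let S = "the build passed" (F), R = "the pitch is covered" (F), V = "the fee has been waived" (T), Q = "the budget is approved" (T), P = "the reagent is available" (F), U = "the cache is warm" (T).

S1: Formalization: ¬S ∨ (¬R → (V ↓ Q))

¬S = ¬F = T
¬R = ¬F = T
V ↓ Q = T ↓ T = F
¬R → (V ↓ Q) = T → F = F
¬S ∨ (¬R → (V ↓ Q)) = T ∨ F = T
Thus S1 is true.

S2: Parsed as (S ⊕ V) → (P ↔ ¬U)

S ⊕ V = F ⊕ T = T
¬U = ¬T = F
P ↔ ¬U = F ↔ F = T
(S ⊕ V) → (P ↔ ¬U) = T → T = T
Thus S2 is true.

S3: Formalization: ¬U → ¬Q

¬U = ¬T = F
¬Q = ¬T = F
¬U → ¬Q = F → F = T
Thus S3 is true.

Count: 3.

3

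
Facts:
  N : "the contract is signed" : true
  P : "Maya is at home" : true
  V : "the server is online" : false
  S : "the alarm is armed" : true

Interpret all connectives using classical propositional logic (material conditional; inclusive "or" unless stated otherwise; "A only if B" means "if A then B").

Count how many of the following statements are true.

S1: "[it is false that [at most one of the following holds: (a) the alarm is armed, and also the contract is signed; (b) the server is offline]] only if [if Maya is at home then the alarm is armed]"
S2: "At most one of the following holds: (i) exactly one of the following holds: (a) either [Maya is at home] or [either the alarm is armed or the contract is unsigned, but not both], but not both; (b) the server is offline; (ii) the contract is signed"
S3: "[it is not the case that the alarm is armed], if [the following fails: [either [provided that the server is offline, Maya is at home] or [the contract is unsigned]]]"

2

S1: This is ¬((S ∧ N) ↑ ¬V) → (P → S).

S ∧ N = T ∧ T = T
¬V = ¬F = T
(S ∧ N) ↑ ¬V = T ↑ T = F
¬((S ∧ N) ↑ ¬V) = ¬F = T
P → S = T → T = T
¬((S ∧ N) ↑ ¬V) → (P → S) = T → T = T
Hence S1 is true.

S2: Parsed as ((P ⊕ (S ⊕ ¬N)) ⊕ ¬V) ↑ N

¬N = ¬T = F
S ⊕ ¬N = T ⊕ F = T
P ⊕ (S ⊕ ¬N) = T ⊕ T = F
¬V = ¬F = T
(P ⊕ (S ⊕ ¬N)) ⊕ ¬V = F ⊕ T = T
((P ⊕ (S ⊕ ¬N)) ⊕ ¬V) ↑ N = T ↑ T = F
Hence S2 is false.

S3: Parsed as ¬((¬V → P) ∨ ¬N) → ¬S

¬V = ¬F = T
¬V → P = T → T = T
¬N = ¬T = F
(¬V → P) ∨ ¬N = T ∨ F = T
¬((¬V → P) ∨ ¬N) = ¬T = F
¬S = ¬T = F
¬((¬V → P) ∨ ¬N) → ¬S = F → F = T
Hence S3 is true.

True statements: 2 (S1, S3).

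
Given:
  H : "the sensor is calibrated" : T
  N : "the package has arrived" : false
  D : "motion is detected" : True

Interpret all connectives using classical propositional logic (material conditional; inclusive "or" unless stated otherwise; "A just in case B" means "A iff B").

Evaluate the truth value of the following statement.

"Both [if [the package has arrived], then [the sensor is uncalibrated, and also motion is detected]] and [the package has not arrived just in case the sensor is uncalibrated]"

The statement is false.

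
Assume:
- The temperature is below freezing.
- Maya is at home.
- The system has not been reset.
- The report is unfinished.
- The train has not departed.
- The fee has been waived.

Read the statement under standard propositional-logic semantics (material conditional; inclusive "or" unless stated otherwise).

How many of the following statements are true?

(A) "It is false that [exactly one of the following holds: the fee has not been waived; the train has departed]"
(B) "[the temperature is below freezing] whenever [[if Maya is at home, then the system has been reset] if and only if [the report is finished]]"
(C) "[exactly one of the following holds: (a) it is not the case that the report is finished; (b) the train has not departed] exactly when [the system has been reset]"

3

Let Q = "the fee has been waived" (True), M = "the train has departed" (False), G = "Maya is at home" (True), N = "the system has been reset" (False), K = "the report is finished" (False), R = "the temperature is below freezing" (True).

(A): Parsed as not (not Q xor M)

not Q = not True = False
not Q xor M = False xor False = False
not (not Q xor M) = not False = True
Hence (A) is true.

(B): Formalization: ((G -> N) iff K) -> R

G -> N = True -> False = False
(G -> N) iff K = False iff False = True
((G -> N) iff K) -> R = True -> True = True
Hence (B) is true.

(C): In symbols: (not K xor not M) iff N

not K = not False = True
not M = not False = True
not K xor not M = True xor True = False
(not K xor not M) iff N = False iff False = True
Hence (C) is true.

Count: 3.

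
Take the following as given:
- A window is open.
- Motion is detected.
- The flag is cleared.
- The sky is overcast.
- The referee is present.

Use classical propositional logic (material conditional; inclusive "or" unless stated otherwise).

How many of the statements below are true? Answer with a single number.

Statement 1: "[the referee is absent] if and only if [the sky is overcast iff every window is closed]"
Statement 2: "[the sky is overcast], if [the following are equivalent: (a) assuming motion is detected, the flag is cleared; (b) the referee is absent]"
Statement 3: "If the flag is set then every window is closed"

3

Let N = "the referee is present" (T), U = "the sky is overcast" (T), G = "a window is open" (T), V = "motion is detected" (T), K = "the flag is set" (F).

Statement 1: In symbols: ¬N ↔ (U ↔ ¬G)

¬N = ¬T = F
¬G = ¬T = F
U ↔ ¬G = T ↔ F = F
¬N ↔ (U ↔ ¬G) = F ↔ F = T
So Statement 1 is true.

Statement 2: This is ((V → ¬K) ↔ ¬N) → U.

¬K = ¬F = T
V → ¬K = T → T = T
¬N = ¬T = F
(V → ¬K) ↔ ¬N = T ↔ F = F
((V → ¬K) ↔ ¬N) → U = F → T = T
Hence Statement 2 is true.

Statement 3: In symbols: K → ¬G

¬G = ¬T = F
K → ¬G = F → F = T
Hence Statement 3 is true.

True statements: 3 (Statement 1, Statement 2, Statement 3).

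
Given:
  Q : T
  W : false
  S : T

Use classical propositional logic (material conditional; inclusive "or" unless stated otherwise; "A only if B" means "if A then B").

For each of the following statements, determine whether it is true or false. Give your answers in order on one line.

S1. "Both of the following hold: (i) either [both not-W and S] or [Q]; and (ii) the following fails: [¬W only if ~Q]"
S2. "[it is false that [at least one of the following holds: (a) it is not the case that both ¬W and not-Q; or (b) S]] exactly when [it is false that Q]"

S1: Formalization: ((~W & S) | Q) & ~(~W -> ~Q)

~W = ~F = T
~W & S = T & T = T
(~W & S) | Q = T | T = T
~W = ~F = T
~Q = ~T = F
~W -> ~Q = T -> F = F
~(~W -> ~Q) = ~F = T
((~W & S) | Q) & ~(~W -> ~Q) = T & T = T
So S1 is true.

S2: In symbols: ~((~W nand ~Q) | S) <-> ~Q

~W = ~F = T
~Q = ~T = F
~W nand ~Q = T nand F = T
(~W nand ~Q) | S = T | T = T
~((~W nand ~Q) | S) = ~T = F
~Q = ~T = F
~((~W nand ~Q) | S) <-> ~Q = F <-> F = T
Hence S2 is true.

S1 T; S2 T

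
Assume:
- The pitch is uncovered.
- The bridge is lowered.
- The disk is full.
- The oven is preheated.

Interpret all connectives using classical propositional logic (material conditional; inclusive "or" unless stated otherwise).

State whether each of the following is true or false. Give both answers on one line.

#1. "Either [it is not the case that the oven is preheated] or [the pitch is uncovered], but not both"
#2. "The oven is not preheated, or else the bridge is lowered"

Let S = "the oven is preheated" (True), P = "the pitch is covered" (False), Q = "the bridge is raised" (False).

#1: Parsed as not S xor not P

not S = not True = False
not P = not False = True
not S xor not P = False xor True = True
Thus #1 is true.

#2: In symbols: not S or not Q

not S = not True = False
not Q = not False = True
not S or not Q = False or True = True
Thus #2 is true.

#1 true, #2 true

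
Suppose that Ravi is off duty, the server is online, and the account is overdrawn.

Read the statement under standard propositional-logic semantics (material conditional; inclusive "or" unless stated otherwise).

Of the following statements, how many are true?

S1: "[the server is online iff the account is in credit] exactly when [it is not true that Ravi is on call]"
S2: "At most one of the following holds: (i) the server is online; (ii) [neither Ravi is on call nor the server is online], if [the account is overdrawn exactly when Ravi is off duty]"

1

Let M = "the server is online" (True), D = "the account is overdrawn" (True), G = "Ravi is on call" (False).

S1: In symbols: (M iff not D) iff not G

not D = not True = False
M iff not D = True iff False = False
not G = not False = True
(M iff not D) iff not G = False iff True = False
Thus S1 is false.

S2: Formalization: M nand ((D iff not G) -> (G nor M))

not G = not False = True
D iff not G = True iff True = True
G nor M = False nor True = False
(D iff not G) -> (G nor M) = True -> False = False
M nand ((D iff not G) -> (G nor M)) = True nand False = True
Hence S2 is true.

Count: 1.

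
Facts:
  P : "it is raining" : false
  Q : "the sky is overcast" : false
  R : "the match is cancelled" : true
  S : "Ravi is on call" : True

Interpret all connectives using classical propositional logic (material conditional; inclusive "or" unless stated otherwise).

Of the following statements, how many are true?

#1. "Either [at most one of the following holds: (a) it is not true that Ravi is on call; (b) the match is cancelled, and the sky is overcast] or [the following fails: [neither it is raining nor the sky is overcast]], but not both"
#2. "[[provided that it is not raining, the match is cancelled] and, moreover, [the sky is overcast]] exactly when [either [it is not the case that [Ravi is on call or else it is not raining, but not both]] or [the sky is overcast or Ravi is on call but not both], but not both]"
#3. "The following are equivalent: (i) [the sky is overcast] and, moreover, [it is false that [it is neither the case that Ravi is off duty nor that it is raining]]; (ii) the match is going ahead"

#1: Formalization: (¬S ↑ (R ∧ Q)) ⊕ ¬(P ↓ Q)

¬S = ¬T = F
R ∧ Q = T ∧ F = F
¬S ↑ (R ∧ Q) = F ↑ F = T
P ↓ Q = F ↓ F = T
¬(P ↓ Q) = ¬T = F
(¬S ↑ (R ∧ Q)) ⊕ ¬(P ↓ Q) = T ⊕ F = T
Hence #1 is true.

#2: Formalization: ((¬P → R) ∧ Q) ↔ (¬(S ⊕ ¬P) ⊕ (Q ⊕ S))

¬P = ¬F = T
¬P → R = T → T = T
(¬P → R) ∧ Q = T ∧ F = F
¬P = ¬F = T
S ⊕ ¬P = T ⊕ T = F
¬(S ⊕ ¬P) = ¬F = T
Q ⊕ S = F ⊕ T = T
¬(S ⊕ ¬P) ⊕ (Q ⊕ S) = T ⊕ T = F
((¬P → R) ∧ Q) ↔ (¬(S ⊕ ¬P) ⊕ (Q ⊕ S)) = F ↔ F = T
Hence #2 is true.

#3: In symbols: (Q ∧ ¬(¬S ↓ P)) ↔ ¬R

¬S = ¬T = F
¬S ↓ P = F ↓ F = T
¬(¬S ↓ P) = ¬T = F
Q ∧ ¬(¬S ↓ P) = F ∧ F = F
¬R = ¬T = F
(Q ∧ ¬(¬S ↓ P)) ↔ ¬R = F ↔ F = T
Thus #3 is true.

3 of the 3 statements are true.

3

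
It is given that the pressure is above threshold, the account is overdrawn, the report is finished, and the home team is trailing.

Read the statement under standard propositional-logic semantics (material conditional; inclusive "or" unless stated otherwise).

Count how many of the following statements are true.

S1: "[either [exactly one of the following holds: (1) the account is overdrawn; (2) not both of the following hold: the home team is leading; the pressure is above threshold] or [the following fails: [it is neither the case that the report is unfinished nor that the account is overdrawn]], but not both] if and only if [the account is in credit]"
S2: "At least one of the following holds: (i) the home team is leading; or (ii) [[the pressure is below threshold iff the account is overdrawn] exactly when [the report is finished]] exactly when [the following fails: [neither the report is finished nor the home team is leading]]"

0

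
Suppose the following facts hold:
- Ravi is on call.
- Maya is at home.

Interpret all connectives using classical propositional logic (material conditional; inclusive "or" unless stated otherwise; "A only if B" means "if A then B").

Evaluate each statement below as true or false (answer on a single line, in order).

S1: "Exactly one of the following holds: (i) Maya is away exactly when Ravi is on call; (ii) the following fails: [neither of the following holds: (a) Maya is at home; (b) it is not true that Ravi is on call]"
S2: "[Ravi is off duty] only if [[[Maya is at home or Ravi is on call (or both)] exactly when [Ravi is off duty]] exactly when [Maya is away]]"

S1 true; S2 true

Let Q = "Maya is at home" (T), P = "Ravi is on call" (T).

S1: In symbols: (~Q <-> P) xor ~(Q nor ~P)

~Q = ~T = F
~Q <-> P = F <-> T = F
~P = ~T = F
Q nor ~P = T nor F = F
~(Q nor ~P) = ~F = T
(~Q <-> P) xor ~(Q nor ~P) = F xor T = T
Thus S1 is true.

S2: Formalization: ~P -> (((Q | P) <-> ~P) <-> ~Q)

~P = ~T = F
Q | P = T | T = T
~P = ~T = F
(Q | P) <-> ~P = T <-> F = F
~Q = ~T = F
((Q | P) <-> ~P) <-> ~Q = F <-> F = T
~P -> (((Q | P) <-> ~P) <-> ~Q) = F -> T = T
So S2 is true.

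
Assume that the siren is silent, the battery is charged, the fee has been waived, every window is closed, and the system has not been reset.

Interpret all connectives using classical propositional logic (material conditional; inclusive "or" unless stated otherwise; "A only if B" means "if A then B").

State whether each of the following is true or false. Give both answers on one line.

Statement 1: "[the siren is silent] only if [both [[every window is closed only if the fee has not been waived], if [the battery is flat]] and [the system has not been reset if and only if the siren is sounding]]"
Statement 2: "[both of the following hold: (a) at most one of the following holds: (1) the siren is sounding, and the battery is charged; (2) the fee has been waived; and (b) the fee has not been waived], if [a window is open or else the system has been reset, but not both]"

Statement 1 False / Statement 2 True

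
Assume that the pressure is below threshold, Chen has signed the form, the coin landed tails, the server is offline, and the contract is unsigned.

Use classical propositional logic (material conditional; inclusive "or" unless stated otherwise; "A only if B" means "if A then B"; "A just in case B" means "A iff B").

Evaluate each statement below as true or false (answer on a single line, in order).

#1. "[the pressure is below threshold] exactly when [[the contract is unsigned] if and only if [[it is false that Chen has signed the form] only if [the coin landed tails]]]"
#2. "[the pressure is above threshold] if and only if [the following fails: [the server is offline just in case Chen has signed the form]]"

Let P = "the pressure is above threshold" (F), U = "the contract is signed" (F), Q = "Chen has signed the form" (T), R = "the coin landed heads" (F), S = "the server is online" (F).

#1: Formalization: ~P <-> (~U <-> (~Q -> ~R))

~P = ~F = T
~U = ~F = T
~Q = ~T = F
~R = ~F = T
~Q -> ~R = F -> T = T
~U <-> (~Q -> ~R) = T <-> T = T
~P <-> (~U <-> (~Q -> ~R)) = T <-> T = T
So #1 is true.

#2: In symbols: P <-> ~(~S <-> Q)

~S = ~F = T
~S <-> Q = T <-> T = T
~(~S <-> Q) = ~T = F
P <-> ~(~S <-> Q) = F <-> F = T
So #2 is true.

#1 T, #2 T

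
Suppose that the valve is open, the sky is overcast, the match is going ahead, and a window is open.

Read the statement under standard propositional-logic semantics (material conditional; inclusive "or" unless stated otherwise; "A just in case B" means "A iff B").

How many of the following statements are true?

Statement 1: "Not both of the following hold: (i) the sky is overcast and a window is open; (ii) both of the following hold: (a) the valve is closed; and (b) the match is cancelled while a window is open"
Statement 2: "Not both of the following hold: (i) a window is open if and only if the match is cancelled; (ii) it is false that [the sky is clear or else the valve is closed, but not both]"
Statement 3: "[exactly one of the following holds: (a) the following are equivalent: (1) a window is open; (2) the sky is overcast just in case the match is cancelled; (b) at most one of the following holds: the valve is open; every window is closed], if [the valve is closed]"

Let D = "the sky is overcast" (True), N = "a window is open" (True), H = "the valve is open" (True), Q = "the match is cancelled" (False).

Statement 1: In symbols: (D and N) nand (not H and (Q and N))

D and N = True and True = True
not H = not True = False
Q and N = False and True = False
not H and (Q and N) = False and False = False
(D and N) nand (not H and (Q and N)) = True nand False = True
Hence Statement 1 is true.

Statement 2: This is (N iff Q) nand not (not D xor not H).

N iff Q = True iff False = False
not D = not True = False
not H = not True = False
not D xor not H = False xor False = False
not (not D xor not H) = not False = True
(N iff Q) nand not (not D xor not H) = False nand True = True
Hence Statement 2 is true.

Statement 3: This is not H -> ((N iff (D iff Q)) xor (H nand not N)).

not H = not True = False
D iff Q = True iff False = False
N iff (D iff Q) = True iff False = False
not N = not True = False
H nand not N = True nand False = True
(N iff (D iff Q)) xor (H nand not N) = False xor True = True
not H -> ((N iff (D iff Q)) xor (H nand not N)) = False -> True = True
So Statement 3 is true.

True statements: 3.

3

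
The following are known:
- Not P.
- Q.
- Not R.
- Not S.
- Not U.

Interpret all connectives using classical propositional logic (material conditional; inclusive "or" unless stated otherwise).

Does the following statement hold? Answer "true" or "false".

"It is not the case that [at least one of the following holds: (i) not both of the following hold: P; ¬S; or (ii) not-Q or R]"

Formalization: ~((P nand ~S) | (~Q | R))

~S = ~F = T
P nand ~S = F nand T = T
~Q = ~T = F
~Q | R = F | F = F
(P nand ~S) | (~Q | R) = T | F = T
~((P nand ~S) | (~Q | R)) = ~T = F

false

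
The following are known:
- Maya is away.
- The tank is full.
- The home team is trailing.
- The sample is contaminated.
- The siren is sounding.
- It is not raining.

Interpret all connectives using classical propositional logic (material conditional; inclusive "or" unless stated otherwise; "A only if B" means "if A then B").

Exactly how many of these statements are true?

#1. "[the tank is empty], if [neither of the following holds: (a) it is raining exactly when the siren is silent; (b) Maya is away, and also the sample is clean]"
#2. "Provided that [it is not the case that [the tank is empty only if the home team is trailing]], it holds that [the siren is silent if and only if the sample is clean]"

2

Let M = "it is raining" (F), W = "the siren is sounding" (T), L = "Maya is at home" (F), H = "the sample is contaminated" (T), D = "the tank is full" (T), S = "the home team is leading" (F).

#1: Parsed as ((M ↔ ¬W) ↓ (¬L ∧ ¬H)) → ¬D

¬W = ¬T = F
M ↔ ¬W = F ↔ F = T
¬L = ¬F = T
¬H = ¬T = F
¬L ∧ ¬H = T ∧ F = F
(M ↔ ¬W) ↓ (¬L ∧ ¬H) = T ↓ F = F
¬D = ¬T = F
((M ↔ ¬W) ↓ (¬L ∧ ¬H)) → ¬D = F → F = T
Hence #1 is true.

#2: Parsed as ¬(¬D → ¬S) → (¬W ↔ ¬H)

¬D = ¬T = F
¬S = ¬F = T
¬D → ¬S = F → T = T
¬(¬D → ¬S) = ¬T = F
¬W = ¬T = F
¬H = ¬T = F
¬W ↔ ¬H = F ↔ F = T
¬(¬D → ¬S) → (¬W ↔ ¬H) = F → T = T
Hence #2 is true.

Count: 2.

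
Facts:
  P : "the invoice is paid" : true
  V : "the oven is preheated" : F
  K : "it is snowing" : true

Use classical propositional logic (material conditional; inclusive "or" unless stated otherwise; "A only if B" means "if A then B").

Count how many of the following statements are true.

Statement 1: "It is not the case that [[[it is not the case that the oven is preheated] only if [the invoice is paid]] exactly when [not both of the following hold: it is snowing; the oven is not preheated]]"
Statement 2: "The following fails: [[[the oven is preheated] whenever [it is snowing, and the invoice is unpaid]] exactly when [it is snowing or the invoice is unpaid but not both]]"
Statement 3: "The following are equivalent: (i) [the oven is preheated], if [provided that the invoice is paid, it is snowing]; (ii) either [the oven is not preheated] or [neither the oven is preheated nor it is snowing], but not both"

Statement 1: This is ¬((¬V → P) ↔ (K ↑ ¬V)).

¬V = ¬F = T
¬V → P = T → T = T
¬V = ¬F = T
K ↑ ¬V = T ↑ T = F
(¬V → P) ↔ (K ↑ ¬V) = T ↔ F = F
¬((¬V → P) ↔ (K ↑ ¬V)) = ¬F = T
Thus Statement 1 is true.

Statement 2: In symbols: ¬(((K ∧ ¬P) → V) ↔ (K ⊕ ¬P))

¬P = ¬T = F
K ∧ ¬P = T ∧ F = F
(K ∧ ¬P) → V = F → F = T
¬P = ¬T = F
K ⊕ ¬P = T ⊕ F = T
((K ∧ ¬P) → V) ↔ (K ⊕ ¬P) = T ↔ T = T
¬(((K ∧ ¬P) → V) ↔ (K ⊕ ¬P)) = ¬T = F
Thus Statement 2 is false.

Statement 3: Parsed as ((P → K) → V) ↔ (¬V ⊕ (V ↓ K))

P → K = T → T = T
(P → K) → V = T → F = F
¬V = ¬F = T
V ↓ K = F ↓ T = F
¬V ⊕ (V ↓ K) = T ⊕ F = T
((P → K) → V) ↔ (¬V ⊕ (V ↓ K)) = F ↔ T = F
Hence Statement 3 is false.

True statements: 1.

1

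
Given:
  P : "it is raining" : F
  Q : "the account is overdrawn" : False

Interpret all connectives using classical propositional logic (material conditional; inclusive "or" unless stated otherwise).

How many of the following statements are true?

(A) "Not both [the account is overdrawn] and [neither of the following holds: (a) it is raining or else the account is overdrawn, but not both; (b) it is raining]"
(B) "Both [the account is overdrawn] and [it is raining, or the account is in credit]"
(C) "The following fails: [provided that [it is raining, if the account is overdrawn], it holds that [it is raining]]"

2

(A): In symbols: Q nand ((P xor Q) nor P)

P xor Q = False xor False = False
(P xor Q) nor P = False nor False = True
Q nand ((P xor Q) nor P) = False nand True = True
Thus (A) is true.

(B): Formalization: Q and (P or not Q)

not Q = not False = True
P or not Q = False or True = True
Q and (P or not Q) = False and True = False
Hence (B) is false.

(C): Formalization: not ((Q -> P) -> P)

Q -> P = False -> False = True
(Q -> P) -> P = True -> False = False
not ((Q -> P) -> P) = not False = True
Thus (C) is true.

2 of the 3 statements are true.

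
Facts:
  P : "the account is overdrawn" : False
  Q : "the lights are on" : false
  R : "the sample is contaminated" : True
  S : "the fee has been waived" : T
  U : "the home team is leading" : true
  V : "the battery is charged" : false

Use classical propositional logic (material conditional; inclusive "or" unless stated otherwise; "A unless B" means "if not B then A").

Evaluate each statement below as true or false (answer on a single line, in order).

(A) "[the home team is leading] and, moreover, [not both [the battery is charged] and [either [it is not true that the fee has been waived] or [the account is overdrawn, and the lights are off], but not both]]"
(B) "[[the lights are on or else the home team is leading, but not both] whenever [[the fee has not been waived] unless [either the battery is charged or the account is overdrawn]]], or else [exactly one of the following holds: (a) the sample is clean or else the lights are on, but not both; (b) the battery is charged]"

(A) true; (B) true

(A): This is U & (V nand (~S xor (P & ~Q))).

~S = ~T = F
~Q = ~F = T
P & ~Q = F & T = F
~S xor (P & ~Q) = F xor F = F
V nand (~S xor (P & ~Q)) = F nand F = T
U & (V nand (~S xor (P & ~Q))) = T & T = T
Hence (A) is true.

(B): In symbols: ((~S | (V | P)) -> (Q xor U)) | ((~R xor Q) xor V)

~S = ~T = F
V | P = F | F = F
~S | (V | P) = F | F = F
Q xor U = F xor T = T
(~S | (V | P)) -> (Q xor U) = F -> T = T
~R = ~T = F
~R xor Q = F xor F = F
(~R xor Q) xor V = F xor F = F
((~S | (V | P)) -> (Q xor U)) | ((~R xor Q) xor V) = T | F = T
So (B) is true.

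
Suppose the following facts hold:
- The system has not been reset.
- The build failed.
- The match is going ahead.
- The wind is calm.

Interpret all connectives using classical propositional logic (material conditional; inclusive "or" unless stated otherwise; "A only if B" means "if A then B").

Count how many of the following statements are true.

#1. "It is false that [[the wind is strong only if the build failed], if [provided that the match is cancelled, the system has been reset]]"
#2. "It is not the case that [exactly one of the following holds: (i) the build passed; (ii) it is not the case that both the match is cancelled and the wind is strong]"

0

Let R = "the match is cancelled" (F), M = "the system has been reset" (F), W = "the wind is strong" (F), V = "the build passed" (F).

#1: Parsed as ~((R -> M) -> (W -> ~V))

R -> M = F -> F = T
~V = ~F = T
W -> ~V = F -> T = T
(R -> M) -> (W -> ~V) = T -> T = T
~((R -> M) -> (W -> ~V)) = ~T = F
So #1 is false.

#2: In symbols: ~(V xor (R nand W))

R nand W = F nand F = T
V xor (R nand W) = F xor T = T
~(V xor (R nand W)) = ~T = F
Thus #2 is false.

Count: 0.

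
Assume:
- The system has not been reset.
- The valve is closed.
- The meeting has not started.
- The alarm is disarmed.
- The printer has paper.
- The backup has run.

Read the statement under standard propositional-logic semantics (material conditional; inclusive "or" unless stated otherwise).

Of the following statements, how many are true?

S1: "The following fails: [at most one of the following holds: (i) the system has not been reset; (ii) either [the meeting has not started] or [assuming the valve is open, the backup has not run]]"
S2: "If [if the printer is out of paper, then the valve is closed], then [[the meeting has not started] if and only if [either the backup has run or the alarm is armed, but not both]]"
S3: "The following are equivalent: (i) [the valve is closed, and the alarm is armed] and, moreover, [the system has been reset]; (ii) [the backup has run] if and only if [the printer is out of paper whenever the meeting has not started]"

3

Let Q = "the system has been reset" (False), S = "the meeting has started" (False), N = "the valve is open" (False), P = "the backup has run" (True), D = "the printer has paper" (True), V = "the alarm is armed" (False).

S1: Formalization: not (not Q nand (not S or (N -> not P)))

not Q = not False = True
not S = not False = True
not P = not True = False
N -> not P = False -> False = True
not S or (N -> not P) = True or True = True
not Q nand (not S or (N -> not P)) = True nand True = False
not (not Q nand (not S or (N -> not P))) = not False = True
Thus S1 is true.

S2: This is (not D -> not N) -> (not S iff (P xor V)).

not D = not True = False
not N = not False = True
not D -> not N = False -> True = True
not S = not False = True
P xor V = True xor False = True
not S iff (P xor V) = True iff True = True
(not D -> not N) -> (not S iff (P xor V)) = True -> True = True
Thus S2 is true.

S3: In symbols: ((not N and V) and Q) iff (P iff (not S -> not D))

not N = not False = True
not N and V = True and False = False
(not N and V) and Q = False and False = False
not S = not False = True
not D = not True = False
not S -> not D = True -> False = False
P iff (not S -> not D) = True iff False = False
((not N and V) and Q) iff (P iff (not S -> not D)) = False iff False = True
Thus S3 is true.

3 of the 3 statements are true (S1, S2, S3).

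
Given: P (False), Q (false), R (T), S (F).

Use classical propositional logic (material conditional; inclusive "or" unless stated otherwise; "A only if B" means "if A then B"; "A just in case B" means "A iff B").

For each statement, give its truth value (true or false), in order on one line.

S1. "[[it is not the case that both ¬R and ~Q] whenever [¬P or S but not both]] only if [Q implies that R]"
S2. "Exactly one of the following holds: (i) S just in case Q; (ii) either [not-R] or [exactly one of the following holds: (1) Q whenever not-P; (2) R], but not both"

S1: In symbols: ((not P xor S) -> (not R nand not Q)) -> (Q -> R)

not P = not False = True
not P xor S = True xor False = True
not R = not True = False
not Q = not False = True
not R nand not Q = False nand True = True
(not P xor S) -> (not R nand not Q) = True -> True = True
Q -> R = False -> True = True
((not P xor S) -> (not R nand not Q)) -> (Q -> R) = True -> True = True
So S1 is true.

S2: In symbols: (S iff Q) xor (not R xor ((not P -> Q) xor R))

S iff Q = False iff False = True
not R = not True = False
not P = not False = True
not P -> Q = True -> False = False
(not P -> Q) xor R = False xor True = True
not R xor ((not P -> Q) xor R) = False xor True = True
(S iff Q) xor (not R xor ((not P -> Q) xor R)) = True xor True = False
Hence S2 is false.

S1 T / S2 F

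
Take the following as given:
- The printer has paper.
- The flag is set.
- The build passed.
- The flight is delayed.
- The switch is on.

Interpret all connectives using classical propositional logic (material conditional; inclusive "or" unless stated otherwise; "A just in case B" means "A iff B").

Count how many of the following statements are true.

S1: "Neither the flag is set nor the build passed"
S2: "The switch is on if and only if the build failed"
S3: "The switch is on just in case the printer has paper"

Let Q = "the flag is set" (T), U = "the build passed" (T), R = "the switch is on" (T), G = "the printer has paper" (T).

S1: In symbols: Q nor U

Q nor U = T nor T = F
Thus S1 is false.

S2: In symbols: R <-> ~U

~U = ~T = F
R <-> ~U = T <-> F = F
So S2 is false.

S3: This is R <-> G.

R <-> G = T <-> T = T
So S3 is true.

1 of the 3 statements is true (S3).

1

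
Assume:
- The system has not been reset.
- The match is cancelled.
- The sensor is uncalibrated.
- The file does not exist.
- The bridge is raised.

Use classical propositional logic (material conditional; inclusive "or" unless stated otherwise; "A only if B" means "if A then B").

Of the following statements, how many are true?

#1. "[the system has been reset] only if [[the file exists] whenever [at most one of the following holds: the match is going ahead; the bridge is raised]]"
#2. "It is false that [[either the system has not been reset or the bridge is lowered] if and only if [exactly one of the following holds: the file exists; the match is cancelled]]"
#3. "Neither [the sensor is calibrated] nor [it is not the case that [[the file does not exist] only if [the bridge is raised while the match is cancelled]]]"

2

Let P = "the system has been reset" (F), Q = "the match is cancelled" (T), U = "the bridge is raised" (T), S = "the file exists" (F), R = "the sensor is calibrated" (F).

#1: Formalization: P → ((¬Q ↑ U) → S)

¬Q = ¬T = F
¬Q ↑ U = F ↑ T = T
(¬Q ↑ U) → S = T → F = F
P → ((¬Q ↑ U) → S) = F → F = T
So #1 is true.

#2: Formalization: ¬((¬P ∨ ¬U) ↔ (S ⊕ Q))

¬P = ¬F = T
¬U = ¬T = F
¬P ∨ ¬U = T ∨ F = T
S ⊕ Q = F ⊕ T = T
(¬P ∨ ¬U) ↔ (S ⊕ Q) = T ↔ T = T
¬((¬P ∨ ¬U) ↔ (S ⊕ Q)) = ¬T = F
So #2 is false.

#3: Parsed as R ↓ ¬(¬S → (U ∧ Q))

¬S = ¬F = T
U ∧ Q = T ∧ T = T
¬S → (U ∧ Q) = T → T = T
¬(¬S → (U ∧ Q)) = ¬T = F
R ↓ ¬(¬S → (U ∧ Q)) = F ↓ F = T
Hence #3 is true.

Count: 2.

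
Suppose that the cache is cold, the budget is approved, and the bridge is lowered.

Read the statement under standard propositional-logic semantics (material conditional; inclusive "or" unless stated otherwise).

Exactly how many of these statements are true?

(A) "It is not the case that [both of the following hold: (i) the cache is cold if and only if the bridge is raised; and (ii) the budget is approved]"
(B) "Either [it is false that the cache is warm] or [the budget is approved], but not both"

Let P = "the cache is warm" (False), R = "the bridge is raised" (False), Q = "the budget is approved" (True).

(A): This is not ((not P iff R) and Q).

not P = not False = True
not P iff R = True iff False = False
(not P iff R) and Q = False and True = False
not ((not P iff R) and Q) = not False = True
So (A) is true.

(B): Formalization: not P xor Q

not P = not False = True
not P xor Q = True xor True = False
Hence (B) is false.

True statements: 1 ((A)).

1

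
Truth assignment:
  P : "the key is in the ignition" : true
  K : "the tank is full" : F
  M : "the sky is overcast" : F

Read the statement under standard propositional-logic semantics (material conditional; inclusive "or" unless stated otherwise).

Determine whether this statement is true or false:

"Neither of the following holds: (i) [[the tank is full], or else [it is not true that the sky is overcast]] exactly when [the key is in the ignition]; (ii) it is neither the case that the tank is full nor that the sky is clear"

false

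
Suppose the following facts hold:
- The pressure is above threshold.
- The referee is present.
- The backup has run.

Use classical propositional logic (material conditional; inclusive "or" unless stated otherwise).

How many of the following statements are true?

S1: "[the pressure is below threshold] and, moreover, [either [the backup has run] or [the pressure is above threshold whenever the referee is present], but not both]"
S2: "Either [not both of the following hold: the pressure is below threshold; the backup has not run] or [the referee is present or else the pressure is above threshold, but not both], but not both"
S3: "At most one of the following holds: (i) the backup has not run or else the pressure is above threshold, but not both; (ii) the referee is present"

1

Let P = "the pressure is above threshold" (True), R = "the backup has run" (True), Q = "the referee is present" (True).

S1: Parsed as not P and (R xor (Q -> P))

not P = not True = False
Q -> P = True -> True = True
R xor (Q -> P) = True xor True = False
not P and (R xor (Q -> P)) = False and False = False
Thus S1 is false.

S2: This is (not P nand not R) xor (Q xor P).

not P = not True = False
not R = not True = False
not P nand not R = False nand False = True
Q xor P = True xor True = False
(not P nand not R) xor (Q xor P) = True xor False = True
So S2 is true.

S3: Parsed as (not R xor P) nand Q

not R = not True = False
not R xor P = False xor True = True
(not R xor P) nand Q = True nand True = False
Hence S3 is false.

Count: 1.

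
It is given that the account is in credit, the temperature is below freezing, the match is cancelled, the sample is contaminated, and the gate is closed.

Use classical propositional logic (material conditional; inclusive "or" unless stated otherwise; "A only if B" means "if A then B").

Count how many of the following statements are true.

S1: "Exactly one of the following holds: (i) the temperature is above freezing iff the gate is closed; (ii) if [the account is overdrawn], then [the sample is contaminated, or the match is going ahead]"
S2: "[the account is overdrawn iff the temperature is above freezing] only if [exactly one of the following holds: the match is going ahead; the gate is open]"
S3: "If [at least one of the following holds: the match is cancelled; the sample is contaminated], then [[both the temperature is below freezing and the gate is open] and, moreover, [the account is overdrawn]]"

1

Let H = "the temperature is below freezing" (T), P = "the gate is open" (F), R = "the account is overdrawn" (F), M = "the sample is contaminated" (T), N = "the match is cancelled" (T).

S1: Parsed as (~H <-> ~P) xor (R -> (M | ~N))

~H = ~T = F
~P = ~F = T
~H <-> ~P = F <-> T = F
~N = ~T = F
M | ~N = T | F = T
R -> (M | ~N) = F -> T = T
(~H <-> ~P) xor (R -> (M | ~N)) = F xor T = T
Hence S1 is true.

S2: This is (R <-> ~H) -> (~N xor P).

~H = ~T = F
R <-> ~H = F <-> F = T
~N = ~T = F
~N xor P = F xor F = F
(R <-> ~H) -> (~N xor P) = T -> F = F
So S2 is false.

S3: In symbols: (N | M) -> ((H & P) & R)

N | M = T | T = T
H & P = T & F = F
(H & P) & R = F & F = F
(N | M) -> ((H & P) & R) = T -> F = F
Thus S3 is false.

1 of the 3 statements is true.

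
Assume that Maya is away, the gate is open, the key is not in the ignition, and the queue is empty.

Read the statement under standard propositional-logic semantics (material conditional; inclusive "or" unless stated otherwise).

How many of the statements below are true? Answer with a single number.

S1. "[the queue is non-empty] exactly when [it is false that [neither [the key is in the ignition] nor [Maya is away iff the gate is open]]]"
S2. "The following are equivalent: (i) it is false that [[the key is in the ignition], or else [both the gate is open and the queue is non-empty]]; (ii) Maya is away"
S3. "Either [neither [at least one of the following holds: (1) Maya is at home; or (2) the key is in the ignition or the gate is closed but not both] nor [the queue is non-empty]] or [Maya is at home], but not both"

2

Let S = "the queue is empty" (T), R = "the key is in the ignition" (F), P = "Maya is at home" (F), Q = "the gate is open" (T).

S1: Formalization: ~S <-> ~(R nor (~P <-> Q))

~S = ~T = F
~P = ~F = T
~P <-> Q = T <-> T = T
R nor (~P <-> Q) = F nor T = F
~(R nor (~P <-> Q)) = ~F = T
~S <-> ~(R nor (~P <-> Q)) = F <-> T = F
Thus S1 is false.

S2: This is ~(R | (Q & ~S)) <-> ~P.

~S = ~T = F
Q & ~S = T & F = F
R | (Q & ~S) = F | F = F
~(R | (Q & ~S)) = ~F = T
~P = ~F = T
~(R | (Q & ~S)) <-> ~P = T <-> T = T
Hence S2 is true.

S3: This is ((P | (R xor ~Q)) nor ~S) xor P.

~Q = ~T = F
R xor ~Q = F xor F = F
P | (R xor ~Q) = F | F = F
~S = ~T = F
(P | (R xor ~Q)) nor ~S = F nor F = T
((P | (R xor ~Q)) nor ~S) xor P = T xor F = T
So S3 is true.

True statements: 2 (S2, S3).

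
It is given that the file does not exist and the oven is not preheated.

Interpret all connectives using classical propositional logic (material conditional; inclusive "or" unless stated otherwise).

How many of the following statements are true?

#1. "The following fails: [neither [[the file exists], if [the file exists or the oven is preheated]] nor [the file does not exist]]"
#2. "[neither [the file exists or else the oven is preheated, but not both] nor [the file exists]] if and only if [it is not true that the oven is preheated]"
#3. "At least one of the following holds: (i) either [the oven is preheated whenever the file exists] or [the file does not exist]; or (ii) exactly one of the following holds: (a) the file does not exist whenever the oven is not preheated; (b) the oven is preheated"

3

Let N = "the file exists" (False), R = "the oven is preheated" (False).

#1: Parsed as not (((N or R) -> N) nor not N)

N or R = False or False = False
(N or R) -> N = False -> False = True
not N = not False = True
((N or R) -> N) nor not N = True nor True = False
not (((N or R) -> N) nor not N) = not False = True
Hence #1 is true.

#2: Formalization: ((N xor R) nor N) iff not R

N xor R = False xor False = False
(N xor R) nor N = False nor False = True
not R = not False = True
((N xor R) nor N) iff not R = True iff True = True
Hence #2 is true.

#3: Parsed as ((N -> R) or not N) or ((not R -> not N) xor R)

N -> R = False -> False = True
not N = not False = True
(N -> R) or not N = True or True = True
not R = not False = True
not N = not False = True
not R -> not N = True -> True = True
(not R -> not N) xor R = True xor False = True
((N -> R) or not N) or ((not R -> not N) xor R) = True or True = True
So #3 is true.

3 of the 3 statements are true.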